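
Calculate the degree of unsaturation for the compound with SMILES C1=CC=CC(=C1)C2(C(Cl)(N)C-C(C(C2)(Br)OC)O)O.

5

Molecular formula from the SMILES: C13H17BrClNO3.
DoU = (2C + 2 + N − H − X)/2 = (2·13 + 2 + 1 − 17 − 2)/2 = 10/2 = 5.
(Structurally: 2 ring(s) + 3 π bond(s) = 5.)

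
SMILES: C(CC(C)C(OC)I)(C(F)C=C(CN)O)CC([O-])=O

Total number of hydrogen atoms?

Hydrogens are implicit in SMILES; fill each atom to its normal valence:
  5 × C: 1 H each → 5
  3 × C: 2 H each → 6
  2 × C: 3 H each → 6
  2 × C: no H
  2 × O: no H
  1 × F: no H
  1 × I: no H
  1 × N: 2 H
  1 × O: 1 H
  1 × O (charge -1): no H
  Total hydrogens = 20.

20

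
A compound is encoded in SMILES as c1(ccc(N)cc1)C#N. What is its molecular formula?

Heavy atoms from the SMILES: 7 C, 2 N.
Implicit hydrogens by atom environment:
  4 × C (aromatic): 1 H each → 4
  2 × C (aromatic): no H
  1 × C: no H
  1 × N: 2 H
  1 × N: no H
  Total hydrogens = 6.
Molecular formula: C7H6N2

C7H6N2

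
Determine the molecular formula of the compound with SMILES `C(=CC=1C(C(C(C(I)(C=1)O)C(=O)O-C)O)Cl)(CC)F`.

C12H15ClFIO4

Heavy atoms from the SMILES: 12 C, 1 Cl, 1 F, 1 I, 4 O.
Implicit hydrogens by atom environment:
  5 × C: 1 H each → 5
  4 × C: no H
  2 × C: 3 H each → 6
  2 × O: 1 H each → 2
  2 × O: no H
  1 × C: 2 H
  1 × Cl: no H
  1 × F: no H
  1 × I: no H
  Total hydrogens = 15.
Molecular formula: C12H15ClFIO4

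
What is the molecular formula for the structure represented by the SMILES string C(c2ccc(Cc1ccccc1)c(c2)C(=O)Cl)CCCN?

Heavy atoms from the SMILES: 18 C, 1 Cl, 1 N, 1 O.
Implicit hydrogens by atom environment:
  8 × C (aromatic): 1 H each → 8
  5 × C: 2 H each → 10
  4 × C (aromatic): no H
  1 × C: no H
  1 × Cl: no H
  1 × N: 2 H
  1 × O: no H
  Total hydrogens = 20.
Molecular formula: C18H20ClNO

C18H20ClNO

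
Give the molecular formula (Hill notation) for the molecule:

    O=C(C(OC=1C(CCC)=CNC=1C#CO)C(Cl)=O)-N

C12H13ClN2O4

Heavy atoms from the SMILES: 12 C, 1 Cl, 2 N, 4 O.
Implicit hydrogens by atom environment:
  4 × C: no H
  3 × C (aromatic): no H
  3 × O: no H
  2 × C: 2 H each → 4
  1 × C: 3 H
  1 × C (aromatic): 1 H
  1 × C: 1 H
  1 × Cl: no H
  1 × N: 2 H
  1 × N (aromatic): 1 H
  1 × O: 1 H
  Total hydrogens = 13.
Molecular formula: C12H13ClN2O4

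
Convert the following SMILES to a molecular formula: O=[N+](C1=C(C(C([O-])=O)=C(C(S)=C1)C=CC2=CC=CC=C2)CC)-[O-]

Heavy atoms from the SMILES: 17 C, 1 N, 4 O, 1 S.
Implicit hydrogens by atom environment:
  6 × C (aromatic): 1 H each → 6
  6 × C (aromatic): no H
  2 × C: 1 H each → 2
  2 × O: no H
  2 × O (charge -1): no H
  1 × C: 3 H
  1 × C: 2 H
  1 × C: no H
  1 × N (charge +1): no H
  1 × S: 1 H
  Total hydrogens = 14.
Net charge -1.
Molecular formula: C17H14NO4S-

C17H14NO4S-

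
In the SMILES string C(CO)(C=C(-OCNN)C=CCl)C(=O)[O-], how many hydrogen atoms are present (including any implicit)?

Hydrogens are implicit in SMILES; fill each atom to its normal valence:
  4 × C: 1 H each → 4
  2 × C: 2 H each → 4
  2 × C: no H
  2 × O: no H
  1 × Cl: no H
  1 × N: 2 H
  1 × N: 1 H
  1 × O: 1 H
  1 × O (charge -1): no H
  Total hydrogens = 12.

12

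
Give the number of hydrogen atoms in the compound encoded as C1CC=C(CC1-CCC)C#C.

16

Hydrogens are implicit in SMILES; fill each atom to its normal valence:
  5 × C: 2 H each → 10
  3 × C: 1 H each → 3
  2 × C: no H
  1 × C: 3 H
  Total hydrogens = 16.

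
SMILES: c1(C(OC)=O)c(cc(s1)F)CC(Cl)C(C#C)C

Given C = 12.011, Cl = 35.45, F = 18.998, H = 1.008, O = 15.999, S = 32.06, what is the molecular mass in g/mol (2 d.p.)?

274.73

Molecular formula: C12H12ClFO2S.
M = 12×12.011 + 1×35.45 + 1×18.998 + 12×1.008 + 2×15.999 + 1×32.06 = 274.73 g/mol.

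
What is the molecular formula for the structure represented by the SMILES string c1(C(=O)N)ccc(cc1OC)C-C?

Heavy atoms from the SMILES: 10 C, 1 N, 2 O.
Implicit hydrogens by atom environment:
  3 × C (aromatic): 1 H each → 3
  3 × C (aromatic): no H
  2 × C: 3 H each → 6
  2 × O: no H
  1 × C: 2 H
  1 × C: no H
  1 × N: 2 H
  Total hydrogens = 13.
Molecular formula: C10H13NO2

C10H13NO2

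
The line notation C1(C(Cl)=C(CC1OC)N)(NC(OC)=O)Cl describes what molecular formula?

Heavy atoms from the SMILES: 8 C, 2 Cl, 2 N, 3 O.
Implicit hydrogens by atom environment:
  4 × C: no H
  3 × O: no H
  2 × C: 3 H each → 6
  2 × Cl: no H
  1 × C: 2 H
  1 × C: 1 H
  1 × N: 2 H
  1 × N: 1 H
  Total hydrogens = 12.
Molecular formula: C8H12Cl2N2O3

C8H12Cl2N2O3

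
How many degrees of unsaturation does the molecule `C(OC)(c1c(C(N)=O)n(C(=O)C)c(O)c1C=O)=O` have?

Molecular formula from the SMILES: C10H10N2O6.
DoU = (2C + 2 + N − H − X)/2 = (2·10 + 2 + 2 − 10 − 0)/2 = 14/2 = 7.
(Structurally: 1 ring(s) + 6 π bond(s) = 7.)

7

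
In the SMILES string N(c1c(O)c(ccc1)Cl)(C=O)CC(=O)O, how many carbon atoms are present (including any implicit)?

The symbol for carbon appears 9 times in the SMILES. Lowercase c denotes aromatic carbon and counts toward C.

9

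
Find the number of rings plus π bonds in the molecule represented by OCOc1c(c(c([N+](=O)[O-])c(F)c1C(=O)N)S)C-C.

6

Molecular formula from the SMILES: C10H11FN2O5S.
DoU = (2C + 2 + N − H − X)/2 = (2·10 + 2 + 2 − 11 − 1)/2 = 12/2 = 6.
(Structurally: 1 ring(s) + 5 π bond(s) = 6.)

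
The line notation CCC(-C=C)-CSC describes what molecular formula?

C7H14S

Heavy atoms from the SMILES: 7 C, 1 S.
Implicit hydrogens by atom environment:
  3 × C: 2 H each → 6
  2 × C: 3 H each → 6
  2 × C: 1 H each → 2
  1 × S: no H
  Total hydrogens = 14.
Molecular formula: C7H14S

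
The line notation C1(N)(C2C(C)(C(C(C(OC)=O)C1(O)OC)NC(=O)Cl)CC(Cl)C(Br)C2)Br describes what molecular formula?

Heavy atoms from the SMILES: 2 Br, 15 C, 2 Cl, 2 N, 5 O.
Implicit hydrogens by atom environment:
  5 × C: 1 H each → 5
  5 × C: no H
  4 × O: no H
  3 × C: 3 H each → 9
  2 × Br: no H
  2 × C: 2 H each → 4
  2 × Cl: no H
  1 × N: 2 H
  1 × N: 1 H
  1 × O: 1 H
  Total hydrogens = 22.
Molecular formula: C15H22Br2Cl2N2O5

C15H22Br2Cl2N2O5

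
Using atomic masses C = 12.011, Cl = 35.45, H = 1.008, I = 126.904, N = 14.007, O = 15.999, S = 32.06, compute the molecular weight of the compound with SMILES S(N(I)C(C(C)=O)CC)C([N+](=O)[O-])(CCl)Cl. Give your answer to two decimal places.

401.04

Molecular formula: C7H11Cl2IN2O3S.
M = 7×12.011 + 2×35.45 + 11×1.008 + 1×126.904 + 2×14.007 + 3×15.999 + 1×32.06 = 401.04 g/mol.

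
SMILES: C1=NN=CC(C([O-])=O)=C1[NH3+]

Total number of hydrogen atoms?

5

Hydrogens are implicit in SMILES; fill each atom to its normal valence:
  2 × C (aromatic): 1 H each → 2
  2 × C (aromatic): no H
  2 × N (aromatic): no H
  1 × C: no H
  1 × N (charge +1): 3 H
  1 × O: no H
  1 × O (charge -1): no H
  Total hydrogens = 5.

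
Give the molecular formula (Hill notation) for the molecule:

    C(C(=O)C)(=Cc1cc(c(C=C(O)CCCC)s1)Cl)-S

C14H17ClO2S2

Heavy atoms from the SMILES: 14 C, 1 Cl, 2 O, 2 S.
Implicit hydrogens by atom environment:
  3 × C: 2 H each → 6
  3 × C (aromatic): no H
  3 × C: no H
  2 × C: 3 H each → 6
  2 × C: 1 H each → 2
  1 × C (aromatic): 1 H
  1 × Cl: no H
  1 × O: 1 H
  1 × O: no H
  1 × S: 1 H
  1 × S (aromatic): no H
  Total hydrogens = 17.
Molecular formula: C14H17ClO2S2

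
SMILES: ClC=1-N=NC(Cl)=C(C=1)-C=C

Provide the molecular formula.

C6H4Cl2N2

Heavy atoms from the SMILES: 6 C, 2 Cl, 2 N.
Implicit hydrogens by atom environment:
  3 × C (aromatic): no H
  2 × Cl: no H
  2 × N (aromatic): no H
  1 × C: 2 H
  1 × C (aromatic): 1 H
  1 × C: 1 H
  Total hydrogens = 4.
Molecular formula: C6H4Cl2N2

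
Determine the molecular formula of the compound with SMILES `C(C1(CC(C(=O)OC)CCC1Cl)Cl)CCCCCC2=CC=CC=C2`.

C20H28Cl2O2

Heavy atoms from the SMILES: 20 C, 2 Cl, 2 O.
Implicit hydrogens by atom environment:
  9 × C: 2 H each → 18
  5 × C (aromatic): 1 H each → 5
  2 × C: 1 H each → 2
  2 × C: no H
  2 × Cl: no H
  2 × O: no H
  1 × C: 3 H
  1 × C (aromatic): no H
  Total hydrogens = 28.
Molecular formula: C20H28Cl2O2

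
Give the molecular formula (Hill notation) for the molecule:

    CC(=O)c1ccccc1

Heavy atoms from the SMILES: 8 C, 1 O.
Implicit hydrogens by atom environment:
  5 × C (aromatic): 1 H each → 5
  1 × C: 3 H
  1 × C (aromatic): no H
  1 × C: no H
  1 × O: no H
  Total hydrogens = 8.
Molecular formula: C8H8O

C8H8O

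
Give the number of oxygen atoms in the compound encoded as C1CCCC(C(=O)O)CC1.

2

The symbol for oxygen appears 2 times in the SMILES.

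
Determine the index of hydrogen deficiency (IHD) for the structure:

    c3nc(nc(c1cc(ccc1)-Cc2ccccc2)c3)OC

12

Molecular formula from the SMILES: C18H16N2O.
DoU = (2C + 2 + N − H − X)/2 = (2·18 + 2 + 2 − 16 − 0)/2 = 24/2 = 12.
(Structurally: 3 ring(s) + 9 π bond(s) = 12.)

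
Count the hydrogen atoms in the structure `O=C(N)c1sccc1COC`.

Hydrogens are implicit in SMILES; fill each atom to its normal valence:
  2 × C (aromatic): 1 H each → 2
  2 × C (aromatic): no H
  2 × O: no H
  1 × C: 3 H
  1 × C: 2 H
  1 × C: no H
  1 × N: 2 H
  1 × S (aromatic): no H
  Total hydrogens = 9.

9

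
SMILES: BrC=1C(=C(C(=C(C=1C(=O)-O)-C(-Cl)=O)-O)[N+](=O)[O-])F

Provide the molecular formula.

C8H2BrClFNO6

Heavy atoms from the SMILES: 1 Br, 8 C, 1 Cl, 1 F, 1 N, 6 O.
Implicit hydrogens by atom environment:
  6 × C (aromatic): no H
  3 × O: no H
  2 × C: no H
  2 × O: 1 H each → 2
  1 × Br: no H
  1 × Cl: no H
  1 × F: no H
  1 × N (charge +1): no H
  1 × O (charge -1): no H
  Total hydrogens = 2.
Molecular formula: C8H2BrClFNO6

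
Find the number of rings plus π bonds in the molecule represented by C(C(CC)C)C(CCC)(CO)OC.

Molecular formula from the SMILES: C11H24O2.
DoU = (2C + 2 + N − H − X)/2 = (2·11 + 2 + 0 − 24 − 0)/2 = 0/2 = 0.
(Structurally: 0 ring(s) + 0 π bond(s) = 0.)

0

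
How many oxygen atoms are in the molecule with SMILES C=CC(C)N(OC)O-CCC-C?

The symbol for oxygen appears 2 times in the SMILES.

2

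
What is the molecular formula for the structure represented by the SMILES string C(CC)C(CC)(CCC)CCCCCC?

Heavy atoms from the SMILES: 15 C.
Implicit hydrogens by atom environment:
  10 × C: 2 H each → 20
  4 × C: 3 H each → 12
  1 × C: no H
  Total hydrogens = 32.
Molecular formula: C15H32

C15H32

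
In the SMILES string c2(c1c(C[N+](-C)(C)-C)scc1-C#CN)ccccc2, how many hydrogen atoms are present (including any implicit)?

Hydrogens are implicit in SMILES; fill each atom to its normal valence:
  6 × C (aromatic): 1 H each → 6
  4 × C (aromatic): no H
  3 × C: 3 H each → 9
  2 × C: no H
  1 × C: 2 H
  1 × N: 2 H
  1 × N (charge +1): no H
  1 × S (aromatic): no H
  Total hydrogens = 19.

19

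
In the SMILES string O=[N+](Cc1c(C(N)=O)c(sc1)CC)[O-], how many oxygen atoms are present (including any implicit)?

The symbol for oxygen appears 3 times in the SMILES.

3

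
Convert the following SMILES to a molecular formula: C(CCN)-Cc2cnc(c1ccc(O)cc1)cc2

C15H18N2O

Heavy atoms from the SMILES: 15 C, 2 N, 1 O.
Implicit hydrogens by atom environment:
  7 × C (aromatic): 1 H each → 7
  4 × C: 2 H each → 8
  4 × C (aromatic): no H
  1 × N: 2 H
  1 × N (aromatic): no H
  1 × O: 1 H
  Total hydrogens = 18.
Molecular formula: C15H18N2O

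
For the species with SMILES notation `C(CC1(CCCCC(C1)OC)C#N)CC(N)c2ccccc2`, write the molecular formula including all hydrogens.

Heavy atoms from the SMILES: 19 C, 2 N, 1 O.
Implicit hydrogens by atom environment:
  8 × C: 2 H each → 16
  5 × C (aromatic): 1 H each → 5
  2 × C: 1 H each → 2
  2 × C: no H
  1 × C: 3 H
  1 × C (aromatic): no H
  1 × N: 2 H
  1 × N: no H
  1 × O: no H
  Total hydrogens = 28.
Molecular formula: C19H28N2O

C19H28N2O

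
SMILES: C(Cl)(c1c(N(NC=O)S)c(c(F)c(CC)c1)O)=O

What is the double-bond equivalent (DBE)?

6

Molecular formula from the SMILES: C10H10ClFN2O3S.
DoU = (2C + 2 + N − H − X)/2 = (2·10 + 2 + 2 − 10 − 2)/2 = 12/2 = 6.
(Structurally: 1 ring(s) + 5 π bond(s) = 6.)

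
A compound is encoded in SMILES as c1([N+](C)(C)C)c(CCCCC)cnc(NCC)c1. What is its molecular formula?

C15H28N3+

Heavy atoms from the SMILES: 15 C, 3 N.
Implicit hydrogens by atom environment:
  5 × C: 3 H each → 15
  5 × C: 2 H each → 10
  3 × C (aromatic): no H
  2 × C (aromatic): 1 H each → 2
  1 × N: 1 H
  1 × N (aromatic): no H
  1 × N (charge +1): no H
  Total hydrogens = 28.
Net charge +1.
Molecular formula: C15H28N3+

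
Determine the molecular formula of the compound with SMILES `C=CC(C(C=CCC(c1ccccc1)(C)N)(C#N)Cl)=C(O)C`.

Heavy atoms from the SMILES: 18 C, 1 Cl, 2 N, 1 O.
Implicit hydrogens by atom environment:
  5 × C (aromatic): 1 H each → 5
  5 × C: no H
  3 × C: 1 H each → 3
  2 × C: 3 H each → 6
  2 × C: 2 H each → 4
  1 × C (aromatic): no H
  1 × Cl: no H
  1 × N: 2 H
  1 × N: no H
  1 × O: 1 H
  Total hydrogens = 21.
Molecular formula: C18H21ClN2O

C18H21ClN2O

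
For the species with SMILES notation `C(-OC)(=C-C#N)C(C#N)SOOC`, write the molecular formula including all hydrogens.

Heavy atoms from the SMILES: 7 C, 2 N, 3 O, 1 S.
Implicit hydrogens by atom environment:
  3 × C: no H
  3 × O: no H
  2 × C: 3 H each → 6
  2 × C: 1 H each → 2
  2 × N: no H
  1 × S: no H
  Total hydrogens = 8.
Molecular formula: C7H8N2O3S

C7H8N2O3S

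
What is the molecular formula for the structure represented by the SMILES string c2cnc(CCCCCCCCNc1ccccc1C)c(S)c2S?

Heavy atoms from the SMILES: 20 C, 2 N, 2 S.
Implicit hydrogens by atom environment:
  8 × C: 2 H each → 16
  6 × C (aromatic): 1 H each → 6
  5 × C (aromatic): no H
  2 × S: 1 H each → 2
  1 × C: 3 H
  1 × N: 1 H
  1 × N (aromatic): no H
  Total hydrogens = 28.
Molecular formula: C20H28N2S2

C20H28N2S2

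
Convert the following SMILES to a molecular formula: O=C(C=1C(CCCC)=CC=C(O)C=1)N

Heavy atoms from the SMILES: 11 C, 1 N, 2 O.
Implicit hydrogens by atom environment:
  3 × C: 2 H each → 6
  3 × C (aromatic): 1 H each → 3
  3 × C (aromatic): no H
  1 × C: 3 H
  1 × C: no H
  1 × N: 2 H
  1 × O: 1 H
  1 × O: no H
  Total hydrogens = 15.
Molecular formula: C11H15NO2

C11H15NO2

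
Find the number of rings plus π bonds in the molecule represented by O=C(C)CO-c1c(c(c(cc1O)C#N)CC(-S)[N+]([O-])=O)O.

8

Molecular formula from the SMILES: C12H12N2O6S.
DoU = (2C + 2 + N − H − X)/2 = (2·12 + 2 + 2 − 12 − 0)/2 = 16/2 = 8.
(Structurally: 1 ring(s) + 7 π bond(s) = 8.)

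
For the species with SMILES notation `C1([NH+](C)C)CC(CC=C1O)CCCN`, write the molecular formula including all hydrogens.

C11H23N2O+

Heavy atoms from the SMILES: 11 C, 2 N, 1 O.
Implicit hydrogens by atom environment:
  5 × C: 2 H each → 10
  3 × C: 1 H each → 3
  2 × C: 3 H each → 6
  1 × C: no H
  1 × N: 2 H
  1 × N (charge +1): 1 H
  1 × O: 1 H
  Total hydrogens = 23.
Net charge +1.
Molecular formula: C11H23N2O+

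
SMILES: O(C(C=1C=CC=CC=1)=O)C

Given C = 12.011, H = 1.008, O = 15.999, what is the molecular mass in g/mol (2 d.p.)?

Molecular formula: C8H8O2.
M = 8×12.011 + 8×1.008 + 2×15.999 = 136.15 g/mol.

136.15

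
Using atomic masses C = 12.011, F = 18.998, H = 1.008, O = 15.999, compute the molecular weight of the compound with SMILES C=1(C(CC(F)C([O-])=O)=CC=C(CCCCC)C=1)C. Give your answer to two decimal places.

Molecular formula: C15H20FO2-.
M = 15×12.011 + 1×18.998 + 20×1.008 + 2×15.999 = 251.32 g/mol.

251.32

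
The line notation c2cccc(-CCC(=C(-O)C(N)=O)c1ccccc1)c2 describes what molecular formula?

C17H17NO2

Heavy atoms from the SMILES: 17 C, 1 N, 2 O.
Implicit hydrogens by atom environment:
  10 × C (aromatic): 1 H each → 10
  3 × C: no H
  2 × C: 2 H each → 4
  2 × C (aromatic): no H
  1 × N: 2 H
  1 × O: 1 H
  1 × O: no H
  Total hydrogens = 17.
Molecular formula: C17H17NO2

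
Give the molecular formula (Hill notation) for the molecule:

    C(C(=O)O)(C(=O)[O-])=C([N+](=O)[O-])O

C4H2NO7-

Heavy atoms from the SMILES: 4 C, 1 N, 7 O.
Implicit hydrogens by atom environment:
  4 × C: no H
  3 × O: no H
  2 × O: 1 H each → 2
  2 × O (charge -1): no H
  1 × N (charge +1): no H
  Total hydrogens = 2.
Net charge -1.
Molecular formula: C4H2NO7-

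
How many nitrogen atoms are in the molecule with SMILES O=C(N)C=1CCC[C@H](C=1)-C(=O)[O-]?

The symbol for nitrogen appears 1 time in the SMILES.

1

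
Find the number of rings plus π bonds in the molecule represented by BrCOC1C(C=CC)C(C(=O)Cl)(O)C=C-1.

Molecular formula from the SMILES: C10H12BrClO3.
DoU = (2C + 2 + N − H − X)/2 = (2·10 + 2 + 0 − 12 − 2)/2 = 8/2 = 4.
(Structurally: 1 ring(s) + 3 π bond(s) = 4.)

4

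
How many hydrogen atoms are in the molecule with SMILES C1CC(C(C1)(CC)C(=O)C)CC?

20

Hydrogens are implicit in SMILES; fill each atom to its normal valence:
  5 × C: 2 H each → 10
  3 × C: 3 H each → 9
  2 × C: no H
  1 × C: 1 H
  1 × O: no H
  Total hydrogens = 20.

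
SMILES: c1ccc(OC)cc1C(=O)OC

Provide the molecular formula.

C9H10O3

Heavy atoms from the SMILES: 9 C, 3 O.
Implicit hydrogens by atom environment:
  4 × C (aromatic): 1 H each → 4
  3 × O: no H
  2 × C: 3 H each → 6
  2 × C (aromatic): no H
  1 × C: no H
  Total hydrogens = 10.
Molecular formula: C9H10O3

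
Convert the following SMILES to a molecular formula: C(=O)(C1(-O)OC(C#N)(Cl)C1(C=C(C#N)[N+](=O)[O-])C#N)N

Heavy atoms from the SMILES: 9 C, 1 Cl, 5 N, 5 O.
Implicit hydrogens by atom environment:
  8 × C: no H
  3 × N: no H
  3 × O: no H
  1 × C: 1 H
  1 × Cl: no H
  1 × N: 2 H
  1 × N (charge +1): no H
  1 × O: 1 H
  1 × O (charge -1): no H
  Total hydrogens = 4.
Molecular formula: C9H4ClN5O5

C9H4ClN5O5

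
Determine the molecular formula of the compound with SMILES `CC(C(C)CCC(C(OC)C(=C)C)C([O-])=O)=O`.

Heavy atoms from the SMILES: 13 C, 4 O.
Implicit hydrogens by atom environment:
  4 × C: 3 H each → 12
  3 × C: 2 H each → 6
  3 × C: 1 H each → 3
  3 × C: no H
  3 × O: no H
  1 × O (charge -1): no H
  Total hydrogens = 21.
Net charge -1.
Molecular formula: C13H21O4-

C13H21O4-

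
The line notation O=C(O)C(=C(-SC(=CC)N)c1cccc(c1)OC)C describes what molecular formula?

Heavy atoms from the SMILES: 14 C, 1 N, 3 O, 1 S.
Implicit hydrogens by atom environment:
  4 × C (aromatic): 1 H each → 4
  4 × C: no H
  3 × C: 3 H each → 9
  2 × C (aromatic): no H
  2 × O: no H
  1 × C: 1 H
  1 × N: 2 H
  1 × O: 1 H
  1 × S: no H
  Total hydrogens = 17.
Molecular formula: C14H17NO3S

C14H17NO3S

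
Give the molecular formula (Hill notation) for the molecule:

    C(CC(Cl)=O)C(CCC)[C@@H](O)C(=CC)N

C11H20ClNO2

Heavy atoms from the SMILES: 11 C, 1 Cl, 1 N, 2 O.
Implicit hydrogens by atom environment:
  4 × C: 2 H each → 8
  3 × C: 1 H each → 3
  2 × C: 3 H each → 6
  2 × C: no H
  1 × Cl: no H
  1 × N: 2 H
  1 × O: 1 H
  1 × O: no H
  Total hydrogens = 20.
Molecular formula: C11H20ClNO2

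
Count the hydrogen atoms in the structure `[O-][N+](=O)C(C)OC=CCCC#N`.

10

Hydrogens are implicit in SMILES; fill each atom to its normal valence:
  3 × C: 1 H each → 3
  2 × C: 2 H each → 4
  2 × O: no H
  1 × C: 3 H
  1 × C: no H
  1 × N (charge +1): no H
  1 × N: no H
  1 × O (charge -1): no H
  Total hydrogens = 10.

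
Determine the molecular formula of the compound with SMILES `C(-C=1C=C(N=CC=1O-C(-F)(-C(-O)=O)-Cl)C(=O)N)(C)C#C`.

Heavy atoms from the SMILES: 12 C, 1 Cl, 1 F, 2 N, 4 O.
Implicit hydrogens by atom environment:
  4 × C: no H
  3 × C (aromatic): no H
  3 × O: no H
  2 × C (aromatic): 1 H each → 2
  2 × C: 1 H each → 2
  1 × C: 3 H
  1 × Cl: no H
  1 × F: no H
  1 × N: 2 H
  1 × N (aromatic): no H
  1 × O: 1 H
  Total hydrogens = 10.
Molecular formula: C12H10ClFN2O4

C12H10ClFN2O4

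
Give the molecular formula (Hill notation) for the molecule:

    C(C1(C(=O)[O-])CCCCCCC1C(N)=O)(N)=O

Heavy atoms from the SMILES: 11 C, 2 N, 4 O.
Implicit hydrogens by atom environment:
  6 × C: 2 H each → 12
  4 × C: no H
  3 × O: no H
  2 × N: 2 H each → 4
  1 × C: 1 H
  1 × O (charge -1): no H
  Total hydrogens = 17.
Net charge -1.
Molecular formula: C11H17N2O4-

C11H17N2O4-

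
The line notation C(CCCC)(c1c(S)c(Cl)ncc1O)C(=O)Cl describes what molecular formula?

Heavy atoms from the SMILES: 11 C, 2 Cl, 1 N, 2 O, 1 S.
Implicit hydrogens by atom environment:
  4 × C (aromatic): no H
  3 × C: 2 H each → 6
  2 × Cl: no H
  1 × C: 3 H
  1 × C (aromatic): 1 H
  1 × C: 1 H
  1 × C: no H
  1 × N (aromatic): no H
  1 × O: 1 H
  1 × O: no H
  1 × S: 1 H
  Total hydrogens = 13.
Molecular formula: C11H13Cl2NO2S

C11H13Cl2NO2S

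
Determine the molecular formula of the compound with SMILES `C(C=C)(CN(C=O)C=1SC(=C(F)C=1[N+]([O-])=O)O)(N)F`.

Heavy atoms from the SMILES: 9 C, 2 F, 3 N, 4 O, 1 S.
Implicit hydrogens by atom environment:
  4 × C (aromatic): no H
  2 × C: 2 H each → 4
  2 × C: 1 H each → 2
  2 × F: no H
  2 × O: no H
  1 × C: no H
  1 × N: 2 H
  1 × N: no H
  1 × N (charge +1): no H
  1 × O: 1 H
  1 × O (charge -1): no H
  1 × S (aromatic): no H
  Total hydrogens = 9.
Molecular formula: C9H9F2N3O4S

C9H9F2N3O4S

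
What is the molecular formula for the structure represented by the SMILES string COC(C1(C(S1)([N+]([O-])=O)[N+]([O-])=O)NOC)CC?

Heavy atoms from the SMILES: 7 C, 3 N, 6 O, 1 S.
Implicit hydrogens by atom environment:
  4 × O: no H
  3 × C: 3 H each → 9
  2 × C: no H
  2 × N (charge +1): no H
  2 × O (charge -1): no H
  1 × C: 2 H
  1 × C: 1 H
  1 × N: 1 H
  1 × S: no H
  Total hydrogens = 13.
Molecular formula: C7H13N3O6S

C7H13N3O6S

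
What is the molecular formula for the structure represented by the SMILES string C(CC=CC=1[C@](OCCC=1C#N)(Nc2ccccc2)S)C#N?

C17H17N3OS

Heavy atoms from the SMILES: 17 C, 3 N, 1 O, 1 S.
Implicit hydrogens by atom environment:
  5 × C (aromatic): 1 H each → 5
  5 × C: no H
  4 × C: 2 H each → 8
  2 × C: 1 H each → 2
  2 × N: no H
  1 × C (aromatic): no H
  1 × N: 1 H
  1 × O: no H
  1 × S: 1 H
  Total hydrogens = 17.
Molecular formula: C17H17N3OS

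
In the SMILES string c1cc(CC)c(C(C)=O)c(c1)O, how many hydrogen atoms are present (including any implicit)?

Hydrogens are implicit in SMILES; fill each atom to its normal valence:
  3 × C (aromatic): 1 H each → 3
  3 × C (aromatic): no H
  2 × C: 3 H each → 6
  1 × C: 2 H
  1 × C: no H
  1 × O: 1 H
  1 × O: no H
  Total hydrogens = 12.

12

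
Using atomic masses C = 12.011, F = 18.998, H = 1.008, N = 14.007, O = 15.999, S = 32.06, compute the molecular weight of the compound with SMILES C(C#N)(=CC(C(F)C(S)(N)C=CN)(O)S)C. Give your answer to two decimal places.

263.35

Molecular formula: C9H14FN3OS2.
M = 9×12.011 + 1×18.998 + 14×1.008 + 3×14.007 + 1×15.999 + 2×32.06 = 263.35 g/mol.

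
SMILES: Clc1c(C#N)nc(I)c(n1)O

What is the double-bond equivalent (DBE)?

6

Molecular formula from the SMILES: C5HClIN3O.
DoU = (2C + 2 + N − H − X)/2 = (2·5 + 2 + 3 − 1 − 2)/2 = 12/2 = 6.
(Structurally: 1 ring(s) + 5 π bond(s) = 6.)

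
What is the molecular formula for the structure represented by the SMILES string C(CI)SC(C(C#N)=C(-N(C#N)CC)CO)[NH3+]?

C10H16IN4OS+

Heavy atoms from the SMILES: 10 C, 1 I, 4 N, 1 O, 1 S.
Implicit hydrogens by atom environment:
  4 × C: 2 H each → 8
  4 × C: no H
  3 × N: no H
  1 × C: 3 H
  1 × C: 1 H
  1 × I: no H
  1 × N (charge +1): 3 H
  1 × O: 1 H
  1 × S: no H
  Total hydrogens = 16.
Net charge +1.
Molecular formula: C10H16IN4OS+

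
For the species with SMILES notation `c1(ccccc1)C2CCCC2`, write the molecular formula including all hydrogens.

Heavy atoms from the SMILES: 11 C.
Implicit hydrogens by atom environment:
  5 × C (aromatic): 1 H each → 5
  4 × C: 2 H each → 8
  1 × C: 1 H
  1 × C (aromatic): no H
  Total hydrogens = 14.
Molecular formula: C11H14

C11H14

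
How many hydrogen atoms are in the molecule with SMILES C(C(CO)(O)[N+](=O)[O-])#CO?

5

Hydrogens are implicit in SMILES; fill each atom to its normal valence:
  3 × C: no H
  3 × O: 1 H each → 3
  1 × C: 2 H
  1 × N (charge +1): no H
  1 × O: no H
  1 × O (charge -1): no H
  Total hydrogens = 5.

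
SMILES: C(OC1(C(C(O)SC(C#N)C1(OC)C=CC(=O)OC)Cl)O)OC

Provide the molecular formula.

Heavy atoms from the SMILES: 13 C, 1 Cl, 1 N, 7 O, 1 S.
Implicit hydrogens by atom environment:
  5 × C: 1 H each → 5
  5 × O: no H
  4 × C: no H
  3 × C: 3 H each → 9
  2 × O: 1 H each → 2
  1 × C: 2 H
  1 × Cl: no H
  1 × N: no H
  1 × S: no H
  Total hydrogens = 18.
Molecular formula: C13H18ClNO7S

C13H18ClNO7S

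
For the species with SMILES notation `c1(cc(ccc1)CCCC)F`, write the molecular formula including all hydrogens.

Heavy atoms from the SMILES: 10 C, 1 F.
Implicit hydrogens by atom environment:
  4 × C (aromatic): 1 H each → 4
  3 × C: 2 H each → 6
  2 × C (aromatic): no H
  1 × C: 3 H
  1 × F: no H
  Total hydrogens = 13.
Molecular formula: C10H13F

C10H13F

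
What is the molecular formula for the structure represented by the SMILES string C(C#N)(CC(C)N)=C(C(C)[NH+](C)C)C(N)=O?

C11H21N4O+

Heavy atoms from the SMILES: 11 C, 4 N, 1 O.
Implicit hydrogens by atom environment:
  4 × C: 3 H each → 12
  4 × C: no H
  2 × C: 1 H each → 2
  2 × N: 2 H each → 4
  1 × C: 2 H
  1 × N (charge +1): 1 H
  1 × N: no H
  1 × O: no H
  Total hydrogens = 21.
Net charge +1.
Molecular formula: C11H21N4O+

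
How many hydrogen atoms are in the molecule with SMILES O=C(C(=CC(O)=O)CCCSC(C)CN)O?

17

Hydrogens are implicit in SMILES; fill each atom to its normal valence:
  4 × C: 2 H each → 8
  3 × C: no H
  2 × C: 1 H each → 2
  2 × O: 1 H each → 2
  2 × O: no H
  1 × C: 3 H
  1 × N: 2 H
  1 × S: no H
  Total hydrogens = 17.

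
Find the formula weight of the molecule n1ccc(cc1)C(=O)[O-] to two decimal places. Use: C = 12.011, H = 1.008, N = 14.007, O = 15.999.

Molecular formula: C6H4NO2-.
M = 6×12.011 + 4×1.008 + 1×14.007 + 2×15.999 = 122.10 g/mol.

122.10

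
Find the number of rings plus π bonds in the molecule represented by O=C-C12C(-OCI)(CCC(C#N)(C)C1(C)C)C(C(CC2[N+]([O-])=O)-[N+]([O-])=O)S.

7

Molecular formula from the SMILES: C16H22IN3O6S.
DoU = (2C + 2 + N − H − X)/2 = (2·16 + 2 + 3 − 22 − 1)/2 = 14/2 = 7.
(Structurally: 2 ring(s) + 5 π bond(s) = 7.)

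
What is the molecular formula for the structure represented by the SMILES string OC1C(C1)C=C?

C5H8O

Heavy atoms from the SMILES: 5 C, 1 O.
Implicit hydrogens by atom environment:
  3 × C: 1 H each → 3
  2 × C: 2 H each → 4
  1 × O: 1 H
  Total hydrogens = 8.
Molecular formula: C5H8O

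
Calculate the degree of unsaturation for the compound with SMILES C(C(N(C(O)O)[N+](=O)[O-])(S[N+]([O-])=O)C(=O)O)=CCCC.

Molecular formula from the SMILES: C8H13N3O8S.
DoU = (2C + 2 + N − H − X)/2 = (2·8 + 2 + 3 − 13 − 0)/2 = 8/2 = 4.
(Structurally: 0 ring(s) + 4 π bond(s) = 4.)

4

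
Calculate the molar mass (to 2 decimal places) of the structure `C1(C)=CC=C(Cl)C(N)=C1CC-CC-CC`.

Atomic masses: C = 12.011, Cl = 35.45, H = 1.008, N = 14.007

Molecular formula: C13H20ClN.
M = 13×12.011 + 1×35.45 + 20×1.008 + 1×14.007 = 225.76 g/mol.

225.76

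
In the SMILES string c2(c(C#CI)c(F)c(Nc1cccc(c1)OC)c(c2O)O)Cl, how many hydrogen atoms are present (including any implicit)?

Hydrogens are implicit in SMILES; fill each atom to its normal valence:
  8 × C (aromatic): no H
  4 × C (aromatic): 1 H each → 4
  2 × C: no H
  2 × O: 1 H each → 2
  1 × C: 3 H
  1 × Cl: no H
  1 × F: no H
  1 × I: no H
  1 × N: 1 H
  1 × O: no H
  Total hydrogens = 10.

10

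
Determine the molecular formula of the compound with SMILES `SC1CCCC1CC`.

Heavy atoms from the SMILES: 7 C, 1 S.
Implicit hydrogens by atom environment:
  4 × C: 2 H each → 8
  2 × C: 1 H each → 2
  1 × C: 3 H
  1 × S: 1 H
  Total hydrogens = 14.
Molecular formula: C7H14S

C7H14S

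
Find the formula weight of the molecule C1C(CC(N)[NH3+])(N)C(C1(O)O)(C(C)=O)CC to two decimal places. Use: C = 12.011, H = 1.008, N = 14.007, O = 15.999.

232.30

Molecular formula: C10H22N3O3+.
M = 10×12.011 + 22×1.008 + 3×14.007 + 3×15.999 = 232.30 g/mol.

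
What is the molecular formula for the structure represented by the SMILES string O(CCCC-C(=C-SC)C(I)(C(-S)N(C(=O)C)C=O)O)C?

Heavy atoms from the SMILES: 13 C, 1 I, 1 N, 4 O, 2 S.
Implicit hydrogens by atom environment:
  4 × C: 2 H each → 8
  3 × C: 3 H each → 9
  3 × C: 1 H each → 3
  3 × C: no H
  3 × O: no H
  1 × I: no H
  1 × N: no H
  1 × O: 1 H
  1 × S: 1 H
  1 × S: no H
  Total hydrogens = 22.
Molecular formula: C13H22INO4S2

C13H22INO4S2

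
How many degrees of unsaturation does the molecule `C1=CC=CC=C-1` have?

Molecular formula from the SMILES: C6H6.
DoU = (2C + 2 + N − H − X)/2 = (2·6 + 2 + 0 − 6 − 0)/2 = 8/2 = 4.
(Structurally: 1 ring(s) + 3 π bond(s) = 4.)

4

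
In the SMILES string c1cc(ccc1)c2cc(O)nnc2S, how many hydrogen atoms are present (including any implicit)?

Hydrogens are implicit in SMILES; fill each atom to its normal valence:
  6 × C (aromatic): 1 H each → 6
  4 × C (aromatic): no H
  2 × N (aromatic): no H
  1 × O: 1 H
  1 × S: 1 H
  Total hydrogens = 8.

8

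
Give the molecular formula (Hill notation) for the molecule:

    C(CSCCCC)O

Heavy atoms from the SMILES: 6 C, 1 O, 1 S.
Implicit hydrogens by atom environment:
  5 × C: 2 H each → 10
  1 × C: 3 H
  1 × O: 1 H
  1 × S: no H
  Total hydrogens = 14.
Molecular formula: C6H14OS

C6H14OS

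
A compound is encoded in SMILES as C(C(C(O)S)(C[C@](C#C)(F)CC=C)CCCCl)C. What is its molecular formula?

Heavy atoms from the SMILES: 14 C, 1 Cl, 1 F, 1 O, 1 S.
Implicit hydrogens by atom environment:
  7 × C: 2 H each → 14
  3 × C: 1 H each → 3
  3 × C: no H
  1 × C: 3 H
  1 × Cl: no H
  1 × F: no H
  1 × O: 1 H
  1 × S: 1 H
  Total hydrogens = 22.
Molecular formula: C14H22ClFOS

C14H22ClFOS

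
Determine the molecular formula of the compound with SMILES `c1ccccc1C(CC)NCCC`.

C12H19N

Heavy atoms from the SMILES: 12 C, 1 N.
Implicit hydrogens by atom environment:
  5 × C (aromatic): 1 H each → 5
  3 × C: 2 H each → 6
  2 × C: 3 H each → 6
  1 × C: 1 H
  1 × C (aromatic): no H
  1 × N: 1 H
  Total hydrogens = 19.
Molecular formula: C12H19N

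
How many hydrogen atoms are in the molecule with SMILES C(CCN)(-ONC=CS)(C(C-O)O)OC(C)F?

19

Hydrogens are implicit in SMILES; fill each atom to its normal valence:
  4 × C: 1 H each → 4
  3 × C: 2 H each → 6
  2 × O: 1 H each → 2
  2 × O: no H
  1 × C: 3 H
  1 × C: no H
  1 × F: no H
  1 × N: 2 H
  1 × N: 1 H
  1 × S: 1 H
  Total hydrogens = 19.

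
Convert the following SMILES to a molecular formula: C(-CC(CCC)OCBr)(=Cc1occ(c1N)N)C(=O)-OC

C14H21BrN2O4

Heavy atoms from the SMILES: 1 Br, 14 C, 2 N, 4 O.
Implicit hydrogens by atom environment:
  4 × C: 2 H each → 8
  3 × C (aromatic): no H
  3 × O: no H
  2 × C: 3 H each → 6
  2 × C: 1 H each → 2
  2 × C: no H
  2 × N: 2 H each → 4
  1 × Br: no H
  1 × C (aromatic): 1 H
  1 × O (aromatic): no H
  Total hydrogens = 21.
Molecular formula: C14H21BrN2O4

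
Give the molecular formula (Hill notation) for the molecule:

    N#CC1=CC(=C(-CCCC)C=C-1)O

Heavy atoms from the SMILES: 11 C, 1 N, 1 O.
Implicit hydrogens by atom environment:
  3 × C: 2 H each → 6
  3 × C (aromatic): 1 H each → 3
  3 × C (aromatic): no H
  1 × C: 3 H
  1 × C: no H
  1 × N: no H
  1 × O: 1 H
  Total hydrogens = 13.
Molecular formula: C11H13NO

C11H13NO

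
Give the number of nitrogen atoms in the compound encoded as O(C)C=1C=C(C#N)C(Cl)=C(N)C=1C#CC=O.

2

The symbol for nitrogen appears 2 times in the SMILES.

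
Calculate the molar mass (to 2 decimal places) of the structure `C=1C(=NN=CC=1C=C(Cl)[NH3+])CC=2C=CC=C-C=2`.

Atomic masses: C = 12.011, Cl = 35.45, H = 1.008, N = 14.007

Molecular formula: C13H13ClN3+.
M = 13×12.011 + 1×35.45 + 13×1.008 + 3×14.007 = 246.72 g/mol.

246.72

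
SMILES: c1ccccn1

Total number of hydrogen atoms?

5

Hydrogens are implicit in SMILES; fill each atom to its normal valence:
  5 × C (aromatic): 1 H each → 5
  1 × N (aromatic): no H
  Total hydrogens = 5.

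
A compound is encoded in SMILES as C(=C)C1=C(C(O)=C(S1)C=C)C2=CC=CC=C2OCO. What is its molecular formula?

C15H14O3S

Heavy atoms from the SMILES: 15 C, 3 O, 1 S.
Implicit hydrogens by atom environment:
  6 × C (aromatic): no H
  4 × C (aromatic): 1 H each → 4
  3 × C: 2 H each → 6
  2 × C: 1 H each → 2
  2 × O: 1 H each → 2
  1 × O: no H
  1 × S (aromatic): no H
  Total hydrogens = 14.
Molecular formula: C15H14O3S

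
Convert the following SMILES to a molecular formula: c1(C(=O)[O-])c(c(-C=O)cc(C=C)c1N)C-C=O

Heavy atoms from the SMILES: 12 C, 1 N, 4 O.
Implicit hydrogens by atom environment:
  5 × C (aromatic): no H
  3 × C: 1 H each → 3
  3 × O: no H
  2 × C: 2 H each → 4
  1 × C (aromatic): 1 H
  1 × C: no H
  1 × N: 2 H
  1 × O (charge -1): no H
  Total hydrogens = 10.
Net charge -1.
Molecular formula: C12H10NO4-

C12H10NO4-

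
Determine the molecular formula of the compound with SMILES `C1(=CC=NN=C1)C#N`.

Heavy atoms from the SMILES: 5 C, 3 N.
Implicit hydrogens by atom environment:
  3 × C (aromatic): 1 H each → 3
  2 × N (aromatic): no H
  1 × C (aromatic): no H
  1 × C: no H
  1 × N: no H
  Total hydrogens = 3.
Molecular formula: C5H3N3

C5H3N3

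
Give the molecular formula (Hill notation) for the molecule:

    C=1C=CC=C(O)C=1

Heavy atoms from the SMILES: 6 C, 1 O.
Implicit hydrogens by atom environment:
  5 × C (aromatic): 1 H each → 5
  1 × C (aromatic): no H
  1 × O: 1 H
  Total hydrogens = 6.
Molecular formula: C6H6O

C6H6O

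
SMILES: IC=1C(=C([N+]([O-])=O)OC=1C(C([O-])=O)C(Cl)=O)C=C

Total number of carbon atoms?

9

The symbol for carbon appears 9 times in the SMILES. (Cl is a single chlorine, not C + l.)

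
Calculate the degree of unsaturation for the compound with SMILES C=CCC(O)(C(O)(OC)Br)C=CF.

2

Molecular formula from the SMILES: C8H12BrFO3.
DoU = (2C + 2 + N − H − X)/2 = (2·8 + 2 + 0 − 12 − 2)/2 = 4/2 = 2.
(Structurally: 0 ring(s) + 2 π bond(s) = 2.)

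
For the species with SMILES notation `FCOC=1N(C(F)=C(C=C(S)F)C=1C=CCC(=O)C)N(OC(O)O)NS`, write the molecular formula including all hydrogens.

Heavy atoms from the SMILES: 13 C, 3 F, 3 N, 5 O, 2 S.
Implicit hydrogens by atom environment:
  4 × C: 1 H each → 4
  4 × C (aromatic): no H
  3 × F: no H
  3 × O: no H
  2 × C: 2 H each → 4
  2 × C: no H
  2 × O: 1 H each → 2
  2 × S: 1 H each → 2
  1 × C: 3 H
  1 × N: 1 H
  1 × N (aromatic): no H
  1 × N: no H
  Total hydrogens = 16.
Molecular formula: C13H16F3N3O5S2

C13H16F3N3O5S2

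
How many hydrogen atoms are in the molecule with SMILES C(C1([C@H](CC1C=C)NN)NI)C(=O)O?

Hydrogens are implicit in SMILES; fill each atom to its normal valence:
  3 × C: 2 H each → 6
  3 × C: 1 H each → 3
  2 × C: no H
  2 × N: 1 H each → 2
  1 × I: no H
  1 × N: 2 H
  1 × O: 1 H
  1 × O: no H
  Total hydrogens = 14.

14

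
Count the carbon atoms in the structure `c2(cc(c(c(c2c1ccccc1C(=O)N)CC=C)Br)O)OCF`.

The symbol for carbon appears 17 times in the SMILES. Lowercase c denotes aromatic carbon and counts toward C.

17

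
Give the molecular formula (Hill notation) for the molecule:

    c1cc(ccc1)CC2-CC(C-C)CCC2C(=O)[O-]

Heavy atoms from the SMILES: 16 C, 2 O.
Implicit hydrogens by atom environment:
  5 × C: 2 H each → 10
  5 × C (aromatic): 1 H each → 5
  3 × C: 1 H each → 3
  1 × C: 3 H
  1 × C (aromatic): no H
  1 × C: no H
  1 × O: no H
  1 × O (charge -1): no H
  Total hydrogens = 21.
Net charge -1.
Molecular formula: C16H21O2-

C16H21O2-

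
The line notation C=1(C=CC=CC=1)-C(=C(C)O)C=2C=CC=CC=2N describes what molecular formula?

Heavy atoms from the SMILES: 15 C, 1 N, 1 O.
Implicit hydrogens by atom environment:
  9 × C (aromatic): 1 H each → 9
  3 × C (aromatic): no H
  2 × C: no H
  1 × C: 3 H
  1 × N: 2 H
  1 × O: 1 H
  Total hydrogens = 15.
Molecular formula: C15H15NO

C15H15NO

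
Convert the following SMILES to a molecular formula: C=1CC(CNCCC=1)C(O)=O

Heavy atoms from the SMILES: 8 C, 1 N, 2 O.
Implicit hydrogens by atom environment:
  4 × C: 2 H each → 8
  3 × C: 1 H each → 3
  1 × C: no H
  1 × N: 1 H
  1 × O: 1 H
  1 × O: no H
  Total hydrogens = 13.
Molecular formula: C8H13NO2

C8H13NO2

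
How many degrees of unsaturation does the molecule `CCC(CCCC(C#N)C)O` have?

2

Molecular formula from the SMILES: C9H17NO.
DoU = (2C + 2 + N − H − X)/2 = (2·9 + 2 + 1 − 17 − 0)/2 = 4/2 = 2.
(Structurally: 0 ring(s) + 2 π bond(s) = 2.)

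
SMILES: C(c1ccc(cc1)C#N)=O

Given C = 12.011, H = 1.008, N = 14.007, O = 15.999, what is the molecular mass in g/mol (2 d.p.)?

131.13

Molecular formula: C8H5NO.
M = 8×12.011 + 5×1.008 + 1×14.007 + 1×15.999 = 131.13 g/mol.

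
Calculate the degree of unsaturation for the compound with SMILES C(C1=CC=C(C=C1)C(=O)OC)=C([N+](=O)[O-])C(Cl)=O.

Molecular formula from the SMILES: C11H8ClNO5.
DoU = (2C + 2 + N − H − X)/2 = (2·11 + 2 + 1 − 8 − 1)/2 = 16/2 = 8.
(Structurally: 1 ring(s) + 7 π bond(s) = 8.)

8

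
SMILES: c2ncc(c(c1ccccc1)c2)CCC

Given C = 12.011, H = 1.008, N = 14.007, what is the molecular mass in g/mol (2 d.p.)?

197.28

Molecular formula: C14H15N.
M = 14×12.011 + 15×1.008 + 1×14.007 = 197.28 g/mol.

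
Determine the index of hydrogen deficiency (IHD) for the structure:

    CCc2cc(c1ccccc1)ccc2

8

Molecular formula from the SMILES: C14H14.
DoU = (2C + 2 + N − H − X)/2 = (2·14 + 2 + 0 − 14 − 0)/2 = 16/2 = 8.
(Structurally: 2 ring(s) + 6 π bond(s) = 8.)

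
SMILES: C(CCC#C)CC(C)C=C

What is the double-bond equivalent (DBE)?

Molecular formula from the SMILES: C10H16.
DoU = (2C + 2 + N − H − X)/2 = (2·10 + 2 + 0 − 16 − 0)/2 = 6/2 = 3.
(Structurally: 0 ring(s) + 3 π bond(s) = 3.)

3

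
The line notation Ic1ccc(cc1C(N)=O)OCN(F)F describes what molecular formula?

Heavy atoms from the SMILES: 8 C, 2 F, 1 I, 2 N, 2 O.
Implicit hydrogens by atom environment:
  3 × C (aromatic): 1 H each → 3
  3 × C (aromatic): no H
  2 × F: no H
  2 × O: no H
  1 × C: 2 H
  1 × C: no H
  1 × I: no H
  1 × N: 2 H
  1 × N: no H
  Total hydrogens = 7.
Molecular formula: C8H7F2IN2O2

C8H7F2IN2O2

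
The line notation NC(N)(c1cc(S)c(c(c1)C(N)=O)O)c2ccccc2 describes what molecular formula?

C14H15N3O2S

Heavy atoms from the SMILES: 14 C, 3 N, 2 O, 1 S.
Implicit hydrogens by atom environment:
  7 × C (aromatic): 1 H each → 7
  5 × C (aromatic): no H
  3 × N: 2 H each → 6
  2 × C: no H
  1 × O: 1 H
  1 × O: no H
  1 × S: 1 H
  Total hydrogens = 15.
Molecular formula: C14H15N3O2S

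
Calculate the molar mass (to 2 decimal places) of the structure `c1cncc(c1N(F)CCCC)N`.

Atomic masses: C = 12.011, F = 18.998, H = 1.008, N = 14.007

Molecular formula: C9H14FN3.
M = 9×12.011 + 1×18.998 + 14×1.008 + 3×14.007 = 183.23 g/mol.

183.23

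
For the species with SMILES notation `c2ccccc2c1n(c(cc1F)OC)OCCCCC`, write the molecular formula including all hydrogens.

C16H20FNO2

Heavy atoms from the SMILES: 16 C, 1 F, 1 N, 2 O.
Implicit hydrogens by atom environment:
  6 × C (aromatic): 1 H each → 6
  4 × C: 2 H each → 8
  4 × C (aromatic): no H
  2 × C: 3 H each → 6
  2 × O: no H
  1 × F: no H
  1 × N (aromatic): no H
  Total hydrogens = 20.
Molecular formula: C16H20FNO2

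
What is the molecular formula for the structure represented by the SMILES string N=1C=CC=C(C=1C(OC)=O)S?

Heavy atoms from the SMILES: 7 C, 1 N, 2 O, 1 S.
Implicit hydrogens by atom environment:
  3 × C (aromatic): 1 H each → 3
  2 × C (aromatic): no H
  2 × O: no H
  1 × C: 3 H
  1 × C: no H
  1 × N (aromatic): no H
  1 × S: 1 H
  Total hydrogens = 7.
Molecular formula: C7H7NO2S

C7H7NO2S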